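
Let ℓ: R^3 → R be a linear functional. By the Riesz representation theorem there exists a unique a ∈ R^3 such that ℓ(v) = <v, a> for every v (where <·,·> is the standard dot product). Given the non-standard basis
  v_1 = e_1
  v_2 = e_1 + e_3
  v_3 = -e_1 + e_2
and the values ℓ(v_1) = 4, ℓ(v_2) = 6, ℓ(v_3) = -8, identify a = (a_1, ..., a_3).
a = (4, -4, 2)

Write a = (a_1, ..., a_3) in the standard basis. For each basis vector v_i, ℓ(v_i) = <v_i, a> is a linear equation in the a_j's. Collect the n equations into a matrix system V a = ℓ, where row i of V is v_i (expressed in the standard basis). Since V is invertible (lower-triangular with 1s on the diagonal, up to permutation), solve by back-substitution:
  V =
[[1, 0, 0],
 [1, 0, 1],
 [-1, 1, 0]]
  V a = (4, 6, -8)
Solving gives a = (4, -4, 2).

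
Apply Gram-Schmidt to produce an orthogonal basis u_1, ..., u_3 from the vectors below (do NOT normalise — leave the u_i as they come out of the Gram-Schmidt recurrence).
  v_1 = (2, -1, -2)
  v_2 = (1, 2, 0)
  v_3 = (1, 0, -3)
Orthogonal basis:
  u_1 = (2, -1, -2)
  u_2 = (1, 2, 0)
  u_3 = (-44/45, 22/45, -11/9)

Apply the Gram-Schmidt recurrence
  u_1 = v_1
  u_i = v_i − Σ_{j<i} ((v_i · u_j) / (u_j · u_j)) · u_j.

Step by step this gives:
  u_1 = (2, -1, -2)
  u_2 = (1, 2, 0)
  u_3 = (-44/45, 22/45, -11/9)

Orthogonality check:
  u_2 · u_1 = 0 (should be 0)
  u_3 · u_1 = 0 (should be 0)
  u_3 · u_2 = 0 (should be 0)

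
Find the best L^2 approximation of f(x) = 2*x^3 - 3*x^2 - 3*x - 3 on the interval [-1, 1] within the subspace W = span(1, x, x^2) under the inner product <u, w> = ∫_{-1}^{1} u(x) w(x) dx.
g(x) = -3*x^2 - 9*x/5 - 3

The best approximation g ∈ W is the orthogonal projection of f onto W. Writing g = a_0 + a_1 x + a_2 x^2, the coefficients solve the normal equations G · a = b where
  G_{ij} = <φ_i, φ_j> and b_i = <f, φ_i>, with φ_0 = 1, φ_1 = x, φ_2 = x^2.
G =
  [2, 0, 2/3]
  [0, 2/3, 0]
  [2/3, 0, 2/5],
b = (-8, -6/5, -16/5).
Solving gives a_0 = -3, a_1 = -9/5, a_2 = -3, so
  g(x) = -3*x^2 - 9*x/5 - 3.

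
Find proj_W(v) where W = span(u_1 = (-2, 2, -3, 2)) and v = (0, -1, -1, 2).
proj_W(v) = (-10/21, 10/21, -5/7, 10/21)

Set up U = [u_1 | ... | u_1] ∈ R^(4×1). The projector onto W = col(U) is P = U (U^T U)^(-1) U^T.
Compute U^T U =
  [21],
and U^T v = (5).
Solve U^T U · c = U^T v for the coefficients: c = (5/21). The projection is proj_W(v) = U c.
Check: (v - proj_W(v)) · u_1 = 0  (should be 0).
Result: proj_W(v) = (-10/21, 10/21, -5/7, 10/21).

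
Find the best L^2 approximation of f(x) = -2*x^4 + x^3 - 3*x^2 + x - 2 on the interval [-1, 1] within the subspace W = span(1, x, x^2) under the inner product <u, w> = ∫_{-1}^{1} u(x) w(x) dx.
g(x) = -33*x^2/7 + 8*x/5 - 64/35

The best approximation g ∈ W is the orthogonal projection of f onto W. Writing g = a_0 + a_1 x + a_2 x^2, the coefficients solve the normal equations G · a = b where
  G_{ij} = <φ_i, φ_j> and b_i = <f, φ_i>, with φ_0 = 1, φ_1 = x, φ_2 = x^2.
G =
  [2, 0, 2/3]
  [0, 2/3, 0]
  [2/3, 0, 2/5],
b = (-34/5, 16/15, -326/105).
Solving gives a_0 = -64/35, a_1 = 8/5, a_2 = -33/7, so
  g(x) = -33*x^2/7 + 8*x/5 - 64/35.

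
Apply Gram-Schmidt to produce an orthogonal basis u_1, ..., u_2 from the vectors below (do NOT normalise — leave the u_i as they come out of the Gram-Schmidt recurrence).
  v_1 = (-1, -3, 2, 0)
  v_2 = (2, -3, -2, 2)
Orthogonal basis:
  u_1 = (-1, -3, 2, 0)
  u_2 = (31/14, -33/14, -17/7, 2)

Apply the Gram-Schmidt recurrence
  u_1 = v_1
  u_i = v_i − Σ_{j<i} ((v_i · u_j) / (u_j · u_j)) · u_j.

Step by step this gives:
  u_1 = (-1, -3, 2, 0)
  u_2 = (31/14, -33/14, -17/7, 2)

Orthogonality check:
  u_2 · u_1 = 0 (should be 0)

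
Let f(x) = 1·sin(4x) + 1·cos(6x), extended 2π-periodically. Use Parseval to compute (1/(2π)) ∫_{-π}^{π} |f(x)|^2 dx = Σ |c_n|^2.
Σ |c_n|^2 = 1

Expand |f|^2 and use orthogonality of {sin(nx), cos(mx)} on [-π, π]:
  ∫_{-π}^{π} sin(nx)^2 dx = π, ∫ cos(mx)^2 dx = π, and cross terms integrate to 0.
So ∫_{-π}^{π} f(x)^2 dx = 1^2 · π + 1^2 · π = (1 + 1)π.
Divide by 2π: (1 + 1)/2 = 1.
By Parseval, this equals Σ |c_n|^2.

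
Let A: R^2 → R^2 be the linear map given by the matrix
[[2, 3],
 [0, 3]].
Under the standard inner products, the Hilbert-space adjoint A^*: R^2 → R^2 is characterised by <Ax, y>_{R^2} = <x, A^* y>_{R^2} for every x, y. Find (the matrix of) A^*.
A^* = A^T =
[[2, 0],
 [3, 3]]

For real matrices with standard dot products, the defining identity <Ax, y> = <x, A^* y> gives (Ax)^T y = x^T (A^*) y, i.e. x^T A^T y = x^T (A^*) y. Since this holds for all x, y, we must have A^* = A^T. Therefore
A^* =
[[2, 0],
 [3, 3]].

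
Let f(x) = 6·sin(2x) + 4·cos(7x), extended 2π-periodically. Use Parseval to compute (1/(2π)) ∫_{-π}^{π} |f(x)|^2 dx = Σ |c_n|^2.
Σ |c_n|^2 = 26

Expand |f|^2 and use orthogonality of {sin(nx), cos(mx)} on [-π, π]:
  ∫_{-π}^{π} sin(nx)^2 dx = π, ∫ cos(mx)^2 dx = π, and cross terms integrate to 0.
So ∫_{-π}^{π} f(x)^2 dx = 6^2 · π + 4^2 · π = (36 + 16)π.
Divide by 2π: (36 + 16)/2 = 26.
By Parseval, this equals Σ |c_n|^2.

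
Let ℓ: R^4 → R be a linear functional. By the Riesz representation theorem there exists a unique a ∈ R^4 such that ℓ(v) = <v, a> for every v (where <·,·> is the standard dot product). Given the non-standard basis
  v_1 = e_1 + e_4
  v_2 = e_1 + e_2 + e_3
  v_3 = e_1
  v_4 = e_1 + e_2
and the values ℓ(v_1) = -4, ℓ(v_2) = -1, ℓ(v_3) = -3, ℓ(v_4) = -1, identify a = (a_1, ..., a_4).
a = (-3, 2, 0, -1)

Write a = (a_1, ..., a_4) in the standard basis. For each basis vector v_i, ℓ(v_i) = <v_i, a> is a linear equation in the a_j's. Collect the n equations into a matrix system V a = ℓ, where row i of V is v_i (expressed in the standard basis). Since V is invertible (lower-triangular with 1s on the diagonal, up to permutation), solve by back-substitution:
  V =
[[1, 0, 0, 1],
 [1, 1, 1, 0],
 [1, 0, 0, 0],
 [1, 1, 0, 0]]
  V a = (-4, -1, -3, -1)
Solving gives a = (-3, 2, 0, -1).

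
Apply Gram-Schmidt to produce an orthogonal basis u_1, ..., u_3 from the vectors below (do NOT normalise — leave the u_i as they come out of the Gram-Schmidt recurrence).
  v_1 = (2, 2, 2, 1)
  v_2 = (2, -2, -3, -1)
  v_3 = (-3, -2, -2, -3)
Orthogonal basis:
  u_1 = (2, 2, 2, 1)
  u_2 = (40/13, -12/13, -25/13, -6/13)
  u_3 = (3/37, 88/185, 12/37, -326/185)

Apply the Gram-Schmidt recurrence
  u_1 = v_1
  u_i = v_i − Σ_{j<i} ((v_i · u_j) / (u_j · u_j)) · u_j.

Step by step this gives:
  u_1 = (2, 2, 2, 1)
  u_2 = (40/13, -12/13, -25/13, -6/13)
  u_3 = (3/37, 88/185, 12/37, -326/185)

Orthogonality check:
  u_2 · u_1 = 0 (should be 0)
  u_3 · u_1 = 0 (should be 0)
  u_3 · u_2 = 0 (should be 0)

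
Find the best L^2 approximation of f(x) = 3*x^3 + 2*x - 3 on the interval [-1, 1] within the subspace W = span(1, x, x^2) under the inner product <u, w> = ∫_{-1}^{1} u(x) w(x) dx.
g(x) = 19*x/5 - 3

The best approximation g ∈ W is the orthogonal projection of f onto W. Writing g = a_0 + a_1 x + a_2 x^2, the coefficients solve the normal equations G · a = b where
  G_{ij} = <φ_i, φ_j> and b_i = <f, φ_i>, with φ_0 = 1, φ_1 = x, φ_2 = x^2.
G =
  [2, 0, 2/3]
  [0, 2/3, 0]
  [2/3, 0, 2/5],
b = (-6, 38/15, -2).
Solving gives a_0 = -3, a_1 = 19/5, a_2 = 0, so
  g(x) = 19*x/5 - 3.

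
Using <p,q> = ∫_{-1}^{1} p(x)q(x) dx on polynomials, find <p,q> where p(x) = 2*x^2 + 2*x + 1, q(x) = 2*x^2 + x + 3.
<p,q> = 214/15

Expand the product: p(x)·q(x) = 4*x^4 + 6*x^3 + 10*x^2 + 7*x + 3.
∫_{-1}^{1} of each monomial x^k gives [2/(k+1) if k even, 0 if k odd]. Integrating term-by-term (or equivalently evaluating the antiderivative F(x) = 4*x^5/5 + 3*x^4/2 + 10*x^3/3 + 7*x^2/2 + 3*x at the endpoints):
  F(1) − F(−1) = 182/15 − (-32/15) = 214/15.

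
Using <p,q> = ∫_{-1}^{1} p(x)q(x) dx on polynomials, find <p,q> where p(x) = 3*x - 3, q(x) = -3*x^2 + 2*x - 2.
<p,q> = 22

Expand the product: p(x)·q(x) = -9*x^3 + 15*x^2 - 12*x + 6.
∫_{-1}^{1} of each monomial x^k gives [2/(k+1) if k even, 0 if k odd]. Integrating term-by-term (or equivalently evaluating the antiderivative F(x) = -9*x^4/4 + 5*x^3 - 6*x^2 + 6*x at the endpoints):
  F(1) − F(−1) = 11/4 − (-77/4) = 22.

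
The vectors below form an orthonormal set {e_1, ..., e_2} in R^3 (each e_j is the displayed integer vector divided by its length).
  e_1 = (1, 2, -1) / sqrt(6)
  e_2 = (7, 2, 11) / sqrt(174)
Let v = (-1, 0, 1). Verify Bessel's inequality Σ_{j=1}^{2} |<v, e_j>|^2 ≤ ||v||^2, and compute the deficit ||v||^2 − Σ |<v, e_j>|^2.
Σ |<v, e_j>|^2 = 22/29; ||v||^2 = 2; deficit = 36/29

Write each e_j = u_j / sqrt(<u_j, u_j>) where u_j is the displayed integer vector. Then <v, e_j> = <v, u_j> / sqrt(<u_j, u_j>), so |<v, e_j>|^2 = <v, u_j>^2 / <u_j, u_j>.
Coefficients: <v, e_1> = -2/sqrt(6), <v, e_2> = 4/sqrt(174).
Square and sum: Σ |<v, e_j>|^2 = 22/29.
Compute ||v||^2 = v·v = 2.
Deficit = 2 − 22/29 = 36/29 ≥ 0, confirming Bessel's inequality. (The deficit equals ||v − Σ <v,e_j> e_j||^2, the squared distance from v to span{e_j}.)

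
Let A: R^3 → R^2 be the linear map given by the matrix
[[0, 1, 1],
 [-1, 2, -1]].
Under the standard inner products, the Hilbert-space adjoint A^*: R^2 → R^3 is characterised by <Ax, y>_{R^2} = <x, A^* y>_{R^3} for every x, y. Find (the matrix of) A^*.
A^* = A^T =
[[0, -1],
 [1, 2],
 [1, -1]]

For real matrices with standard dot products, the defining identity <Ax, y> = <x, A^* y> gives (Ax)^T y = x^T (A^*) y, i.e. x^T A^T y = x^T (A^*) y. Since this holds for all x, y, we must have A^* = A^T. Therefore
A^* =
[[0, -1],
 [1, 2],
 [1, -1]].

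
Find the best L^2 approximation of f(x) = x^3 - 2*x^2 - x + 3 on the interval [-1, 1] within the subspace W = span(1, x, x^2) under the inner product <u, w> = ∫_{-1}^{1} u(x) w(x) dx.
g(x) = -2*x^2 - 2*x/5 + 3

The best approximation g ∈ W is the orthogonal projection of f onto W. Writing g = a_0 + a_1 x + a_2 x^2, the coefficients solve the normal equations G · a = b where
  G_{ij} = <φ_i, φ_j> and b_i = <f, φ_i>, with φ_0 = 1, φ_1 = x, φ_2 = x^2.
G =
  [2, 0, 2/3]
  [0, 2/3, 0]
  [2/3, 0, 2/5],
b = (14/3, -4/15, 6/5).
Solving gives a_0 = 3, a_1 = -2/5, a_2 = -2, so
  g(x) = -2*x^2 - 2*x/5 + 3.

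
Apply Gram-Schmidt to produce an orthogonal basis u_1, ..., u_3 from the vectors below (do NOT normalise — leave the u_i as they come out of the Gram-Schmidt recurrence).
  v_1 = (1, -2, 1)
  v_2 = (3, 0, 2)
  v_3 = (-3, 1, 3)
Orthogonal basis:
  u_1 = (1, -2, 1)
  u_2 = (13/6, 5/3, 7/6)
  u_3 = (-124/53, 31/53, 186/53)

Apply the Gram-Schmidt recurrence
  u_1 = v_1
  u_i = v_i − Σ_{j<i} ((v_i · u_j) / (u_j · u_j)) · u_j.

Step by step this gives:
  u_1 = (1, -2, 1)
  u_2 = (13/6, 5/3, 7/6)
  u_3 = (-124/53, 31/53, 186/53)

Orthogonality check:
  u_2 · u_1 = 0 (should be 0)
  u_3 · u_1 = 0 (should be 0)
  u_3 · u_2 = 0 (should be 0)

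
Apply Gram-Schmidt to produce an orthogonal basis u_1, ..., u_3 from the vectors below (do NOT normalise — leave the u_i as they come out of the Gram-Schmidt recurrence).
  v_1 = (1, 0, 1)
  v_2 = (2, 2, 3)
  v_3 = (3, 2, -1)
Orthogonal basis:
  u_1 = (1, 0, 1)
  u_2 = (-1/2, 2, 1/2)
  u_3 = (20/9, 10/9, -20/9)

Apply the Gram-Schmidt recurrence
  u_1 = v_1
  u_i = v_i − Σ_{j<i} ((v_i · u_j) / (u_j · u_j)) · u_j.

Step by step this gives:
  u_1 = (1, 0, 1)
  u_2 = (-1/2, 2, 1/2)
  u_3 = (20/9, 10/9, -20/9)

Orthogonality check:
  u_2 · u_1 = 0 (should be 0)
  u_3 · u_1 = 0 (should be 0)
  u_3 · u_2 = 0 (should be 0)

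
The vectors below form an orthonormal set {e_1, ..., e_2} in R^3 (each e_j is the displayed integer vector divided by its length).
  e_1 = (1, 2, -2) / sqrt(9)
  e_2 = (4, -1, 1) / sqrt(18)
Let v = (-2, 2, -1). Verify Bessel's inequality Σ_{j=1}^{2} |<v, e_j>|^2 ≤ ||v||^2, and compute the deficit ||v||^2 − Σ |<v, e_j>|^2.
Σ |<v, e_j>|^2 = 17/2; ||v||^2 = 9; deficit = 1/2

Write each e_j = u_j / sqrt(<u_j, u_j>) where u_j is the displayed integer vector. Then <v, e_j> = <v, u_j> / sqrt(<u_j, u_j>), so |<v, e_j>|^2 = <v, u_j>^2 / <u_j, u_j>.
Coefficients: <v, e_1> = 4/sqrt(9), <v, e_2> = -11/sqrt(18).
Square and sum: Σ |<v, e_j>|^2 = 17/2.
Compute ||v||^2 = v·v = 9.
Deficit = 9 − 17/2 = 1/2 ≥ 0, confirming Bessel's inequality. (The deficit equals ||v − Σ <v,e_j> e_j||^2, the squared distance from v to span{e_j}.)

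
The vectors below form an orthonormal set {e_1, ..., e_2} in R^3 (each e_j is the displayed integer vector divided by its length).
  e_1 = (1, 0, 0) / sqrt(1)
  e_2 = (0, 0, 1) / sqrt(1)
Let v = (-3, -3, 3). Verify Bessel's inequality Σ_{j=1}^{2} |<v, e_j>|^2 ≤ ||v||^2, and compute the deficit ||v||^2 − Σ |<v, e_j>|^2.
Σ |<v, e_j>|^2 = 18; ||v||^2 = 27; deficit = 9

Write each e_j = u_j / sqrt(<u_j, u_j>) where u_j is the displayed integer vector. Then <v, e_j> = <v, u_j> / sqrt(<u_j, u_j>), so |<v, e_j>|^2 = <v, u_j>^2 / <u_j, u_j>.
Coefficients: <v, e_1> = -3/sqrt(1), <v, e_2> = 3/sqrt(1).
Square and sum: Σ |<v, e_j>|^2 = 18.
Compute ||v||^2 = v·v = 27.
Deficit = 27 − 18 = 9 ≥ 0, confirming Bessel's inequality. (The deficit equals ||v − Σ <v,e_j> e_j||^2, the squared distance from v to span{e_j}.)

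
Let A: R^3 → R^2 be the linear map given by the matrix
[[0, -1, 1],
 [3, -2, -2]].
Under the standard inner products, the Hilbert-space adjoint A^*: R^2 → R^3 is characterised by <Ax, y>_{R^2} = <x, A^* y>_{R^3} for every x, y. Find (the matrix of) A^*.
A^* = A^T =
[[0, 3],
 [-1, -2],
 [1, -2]]

For real matrices with standard dot products, the defining identity <Ax, y> = <x, A^* y> gives (Ax)^T y = x^T (A^*) y, i.e. x^T A^T y = x^T (A^*) y. Since this holds for all x, y, we must have A^* = A^T. Therefore
A^* =
[[0, 3],
 [-1, -2],
 [1, -2]].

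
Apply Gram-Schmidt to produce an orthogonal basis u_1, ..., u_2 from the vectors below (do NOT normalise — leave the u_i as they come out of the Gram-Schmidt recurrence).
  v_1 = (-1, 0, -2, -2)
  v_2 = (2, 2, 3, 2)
Orthogonal basis:
  u_1 = (-1, 0, -2, -2)
  u_2 = (2/3, 2, 1/3, -2/3)

Apply the Gram-Schmidt recurrence
  u_1 = v_1
  u_i = v_i − Σ_{j<i} ((v_i · u_j) / (u_j · u_j)) · u_j.

Step by step this gives:
  u_1 = (-1, 0, -2, -2)
  u_2 = (2/3, 2, 1/3, -2/3)

Orthogonality check:
  u_2 · u_1 = 0 (should be 0)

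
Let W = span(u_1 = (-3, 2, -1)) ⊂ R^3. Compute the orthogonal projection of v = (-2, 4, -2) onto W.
proj_W(v) = (-24/7, 16/7, -8/7)

Set up U = [u_1 | ... | u_1] ∈ R^(3×1). The projector onto W = col(U) is P = U (U^T U)^(-1) U^T.
Compute U^T U =
  [14],
and U^T v = (16).
Solve U^T U · c = U^T v for the coefficients: c = (8/7). The projection is proj_W(v) = U c.
Check: (v - proj_W(v)) · u_1 = 0  (should be 0).
Result: proj_W(v) = (-24/7, 16/7, -8/7).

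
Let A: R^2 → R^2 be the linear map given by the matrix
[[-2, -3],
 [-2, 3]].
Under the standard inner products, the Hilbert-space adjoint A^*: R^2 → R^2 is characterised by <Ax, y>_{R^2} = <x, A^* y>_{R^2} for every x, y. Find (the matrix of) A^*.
A^* = A^T =
[[-2, -2],
 [-3, 3]]

For real matrices with standard dot products, the defining identity <Ax, y> = <x, A^* y> gives (Ax)^T y = x^T (A^*) y, i.e. x^T A^T y = x^T (A^*) y. Since this holds for all x, y, we must have A^* = A^T. Therefore
A^* =
[[-2, -2],
 [-3, 3]].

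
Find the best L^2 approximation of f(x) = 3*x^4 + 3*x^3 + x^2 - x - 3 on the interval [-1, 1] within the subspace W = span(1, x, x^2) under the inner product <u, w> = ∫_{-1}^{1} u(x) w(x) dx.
g(x) = 25*x^2/7 + 4*x/5 - 114/35

The best approximation g ∈ W is the orthogonal projection of f onto W. Writing g = a_0 + a_1 x + a_2 x^2, the coefficients solve the normal equations G · a = b where
  G_{ij} = <φ_i, φ_j> and b_i = <f, φ_i>, with φ_0 = 1, φ_1 = x, φ_2 = x^2.
G =
  [2, 0, 2/3]
  [0, 2/3, 0]
  [2/3, 0, 2/5],
b = (-62/15, 8/15, -26/35).
Solving gives a_0 = -114/35, a_1 = 4/5, a_2 = 25/7, so
  g(x) = 25*x^2/7 + 4*x/5 - 114/35.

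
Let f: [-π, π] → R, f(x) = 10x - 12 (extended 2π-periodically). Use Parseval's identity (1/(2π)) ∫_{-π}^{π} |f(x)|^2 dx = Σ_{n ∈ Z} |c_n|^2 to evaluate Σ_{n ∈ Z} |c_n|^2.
Σ |c_n|^2 = 100π^2/3 + 144

Expand and integrate term by term over [-π, π]:
  ∫ (10x)^2 dx = 100·(2π^3/3); ∫ 2·10·(-12)·x dx = 0 (odd integrand); ∫ (-12)^2 dx = 144·2π.
So (1/(2π)) ∫_{-π}^{π} (10x - 12)^2 dx = 100π^2/3 + 144 = 100π^2/3 + 144.
Parseval ⇒ Σ |c_n|^2 = 100π^2/3 + 144.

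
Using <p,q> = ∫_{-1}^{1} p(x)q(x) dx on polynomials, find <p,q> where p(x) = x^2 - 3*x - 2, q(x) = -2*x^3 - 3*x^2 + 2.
<p,q> = -22/15

Expand the product: p(x)·q(x) = -2*x^5 + 3*x^4 + 13*x^3 + 8*x^2 - 6*x - 4.
∫_{-1}^{1} of each monomial x^k gives [2/(k+1) if k even, 0 if k odd]. Integrating term-by-term (or equivalently evaluating the antiderivative F(x) = -x^6/3 + 3*x^5/5 + 13*x^4/4 + 8*x^3/3 - 3*x^2 - 4*x at the endpoints):
  F(1) − F(−1) = -49/60 − (13/20) = -22/15.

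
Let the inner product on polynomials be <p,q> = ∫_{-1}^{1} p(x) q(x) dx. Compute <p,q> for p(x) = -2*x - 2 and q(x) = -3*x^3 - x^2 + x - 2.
<p,q> = 52/5

Expand the product: p(x)·q(x) = 6*x^4 + 8*x^3 + 2*x + 4.
∫_{-1}^{1} of each monomial x^k gives [2/(k+1) if k even, 0 if k odd]. Integrating term-by-term (or equivalently evaluating the antiderivative F(x) = 6*x^5/5 + 2*x^4 + x^2 + 4*x at the endpoints):
  F(1) − F(−1) = 41/5 − (-11/5) = 52/5.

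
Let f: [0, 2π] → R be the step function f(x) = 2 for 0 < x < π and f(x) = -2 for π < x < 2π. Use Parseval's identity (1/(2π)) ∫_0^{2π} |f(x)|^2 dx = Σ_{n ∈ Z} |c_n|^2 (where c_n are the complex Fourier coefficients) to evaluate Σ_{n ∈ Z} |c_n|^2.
Σ |c_n|^2 = 4

Parseval equates the L^2 energy of f (normalised by 1/(2π)) with the ℓ^2 sum of its Fourier coefficients: (1/(2π)) ∫_0^{2π} |f|^2 = Σ |c_n|^2.
Compute the left side: (1/(2π)) [∫_0^π 2^2 dx + ∫_π^{2π} (-2)^2 dx] = (1/(2π)) · (4π + 4π) = (4 + 4)/2 = 4.
So Σ_{n ∈ Z} |c_n|^2 = 4.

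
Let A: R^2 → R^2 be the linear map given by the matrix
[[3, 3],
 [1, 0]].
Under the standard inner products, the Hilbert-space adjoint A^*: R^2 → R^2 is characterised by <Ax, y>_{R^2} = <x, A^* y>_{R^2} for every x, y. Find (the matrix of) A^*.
A^* = A^T =
[[3, 1],
 [3, 0]]

For real matrices with standard dot products, the defining identity <Ax, y> = <x, A^* y> gives (Ax)^T y = x^T (A^*) y, i.e. x^T A^T y = x^T (A^*) y. Since this holds for all x, y, we must have A^* = A^T. Therefore
A^* =
[[3, 1],
 [3, 0]].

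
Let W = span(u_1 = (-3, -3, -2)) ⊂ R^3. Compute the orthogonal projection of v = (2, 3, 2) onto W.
proj_W(v) = (57/22, 57/22, 19/11)

Set up U = [u_1 | ... | u_1] ∈ R^(3×1). The projector onto W = col(U) is P = U (U^T U)^(-1) U^T.
Compute U^T U =
  [22],
and U^T v = (-19).
Solve U^T U · c = U^T v for the coefficients: c = (-19/22). The projection is proj_W(v) = U c.
Check: (v - proj_W(v)) · u_1 = 0  (should be 0).
Result: proj_W(v) = (57/22, 57/22, 19/11).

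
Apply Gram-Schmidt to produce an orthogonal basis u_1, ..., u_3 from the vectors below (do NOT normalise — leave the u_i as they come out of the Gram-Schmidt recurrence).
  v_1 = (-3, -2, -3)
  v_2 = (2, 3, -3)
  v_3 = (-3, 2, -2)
Orthogonal basis:
  u_1 = (-3, -2, -3)
  u_2 = (35/22, 30/11, -75/22)
  u_3 = (-39/19, 39/19, 13/19)

Apply the Gram-Schmidt recurrence
  u_1 = v_1
  u_i = v_i − Σ_{j<i} ((v_i · u_j) / (u_j · u_j)) · u_j.

Step by step this gives:
  u_1 = (-3, -2, -3)
  u_2 = (35/22, 30/11, -75/22)
  u_3 = (-39/19, 39/19, 13/19)

Orthogonality check:
  u_2 · u_1 = 0 (should be 0)
  u_3 · u_1 = 0 (should be 0)
  u_3 · u_2 = 0 (should be 0)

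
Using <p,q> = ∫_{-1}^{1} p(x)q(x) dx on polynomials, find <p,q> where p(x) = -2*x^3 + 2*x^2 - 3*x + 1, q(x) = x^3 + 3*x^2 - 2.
<p,q> = -424/105

Expand the product: p(x)·q(x) = -2*x^6 - 4*x^5 + 3*x^4 - 4*x^3 - x^2 + 6*x - 2.
∫_{-1}^{1} of each monomial x^k gives [2/(k+1) if k even, 0 if k odd]. Integrating term-by-term (or equivalently evaluating the antiderivative F(x) = -2*x^7/7 - 2*x^6/3 + 3*x^5/5 - x^4 - x^3/3 + 3*x^2 - 2*x at the endpoints):
  F(1) − F(−1) = -24/35 − (352/105) = -424/105.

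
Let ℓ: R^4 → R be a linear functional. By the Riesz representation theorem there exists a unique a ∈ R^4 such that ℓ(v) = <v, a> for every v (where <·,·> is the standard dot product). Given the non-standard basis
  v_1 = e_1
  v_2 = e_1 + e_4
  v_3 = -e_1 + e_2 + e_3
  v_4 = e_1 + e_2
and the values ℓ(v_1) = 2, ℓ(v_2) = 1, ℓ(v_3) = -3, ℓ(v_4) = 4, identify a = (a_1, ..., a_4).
a = (2, 2, -3, -1)

Write a = (a_1, ..., a_4) in the standard basis. For each basis vector v_i, ℓ(v_i) = <v_i, a> is a linear equation in the a_j's. Collect the n equations into a matrix system V a = ℓ, where row i of V is v_i (expressed in the standard basis). Since V is invertible (lower-triangular with 1s on the diagonal, up to permutation), solve by back-substitution:
  V =
[[1, 0, 0, 0],
 [1, 0, 0, 1],
 [-1, 1, 1, 0],
 [1, 1, 0, 0]]
  V a = (2, 1, -3, 4)
Solving gives a = (2, 2, -3, -1).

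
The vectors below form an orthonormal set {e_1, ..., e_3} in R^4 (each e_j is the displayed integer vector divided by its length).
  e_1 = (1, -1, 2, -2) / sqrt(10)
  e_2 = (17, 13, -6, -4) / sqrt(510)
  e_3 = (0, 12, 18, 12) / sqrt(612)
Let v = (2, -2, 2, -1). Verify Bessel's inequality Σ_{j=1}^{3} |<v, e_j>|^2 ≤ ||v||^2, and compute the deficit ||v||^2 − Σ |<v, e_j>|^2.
Σ |<v, e_j>|^2 = 10; ||v||^2 = 13; deficit = 3

Write each e_j = u_j / sqrt(<u_j, u_j>) where u_j is the displayed integer vector. Then <v, e_j> = <v, u_j> / sqrt(<u_j, u_j>), so |<v, e_j>|^2 = <v, u_j>^2 / <u_j, u_j>.
Coefficients: <v, e_1> = 10/sqrt(10), <v, e_2> = 0/sqrt(510), <v, e_3> = 0/sqrt(612).
Square and sum: Σ |<v, e_j>|^2 = 10.
Compute ||v||^2 = v·v = 13.
Deficit = 13 − 10 = 3 ≥ 0, confirming Bessel's inequality. (The deficit equals ||v − Σ <v,e_j> e_j||^2, the squared distance from v to span{e_j}.)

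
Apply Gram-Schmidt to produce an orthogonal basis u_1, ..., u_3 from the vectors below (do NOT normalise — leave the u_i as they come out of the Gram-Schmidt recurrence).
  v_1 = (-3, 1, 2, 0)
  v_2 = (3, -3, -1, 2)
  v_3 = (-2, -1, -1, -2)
Orthogonal basis:
  u_1 = (-3, 1, 2, 0)
  u_2 = (0, -2, 1, 2)
  u_3 = (-19/14, -79/42, -23/21, -4/3)

Apply the Gram-Schmidt recurrence
  u_1 = v_1
  u_i = v_i − Σ_{j<i} ((v_i · u_j) / (u_j · u_j)) · u_j.

Step by step this gives:
  u_1 = (-3, 1, 2, 0)
  u_2 = (0, -2, 1, 2)
  u_3 = (-19/14, -79/42, -23/21, -4/3)

Orthogonality check:
  u_2 · u_1 = 0 (should be 0)
  u_3 · u_1 = 0 (should be 0)
  u_3 · u_2 = 0 (should be 0)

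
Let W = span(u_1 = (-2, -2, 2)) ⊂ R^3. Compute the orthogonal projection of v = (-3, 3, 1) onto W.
proj_W(v) = (-1/3, -1/3, 1/3)

Set up U = [u_1 | ... | u_1] ∈ R^(3×1). The projector onto W = col(U) is P = U (U^T U)^(-1) U^T.
Compute U^T U =
  [12],
and U^T v = (2).
Solve U^T U · c = U^T v for the coefficients: c = (1/6). The projection is proj_W(v) = U c.
Check: (v - proj_W(v)) · u_1 = 0  (should be 0).
Result: proj_W(v) = (-1/3, -1/3, 1/3).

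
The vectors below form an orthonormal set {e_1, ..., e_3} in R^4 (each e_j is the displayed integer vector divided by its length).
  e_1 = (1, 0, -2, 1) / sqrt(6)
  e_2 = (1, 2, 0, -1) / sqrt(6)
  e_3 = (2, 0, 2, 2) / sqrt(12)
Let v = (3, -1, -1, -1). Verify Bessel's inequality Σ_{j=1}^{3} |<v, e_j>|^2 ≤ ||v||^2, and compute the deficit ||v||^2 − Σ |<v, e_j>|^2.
Σ |<v, e_j>|^2 = 11/3; ||v||^2 = 12; deficit = 25/3

Write each e_j = u_j / sqrt(<u_j, u_j>) where u_j is the displayed integer vector. Then <v, e_j> = <v, u_j> / sqrt(<u_j, u_j>), so |<v, e_j>|^2 = <v, u_j>^2 / <u_j, u_j>.
Coefficients: <v, e_1> = 4/sqrt(6), <v, e_2> = 2/sqrt(6), <v, e_3> = 2/sqrt(12).
Square and sum: Σ |<v, e_j>|^2 = 11/3.
Compute ||v||^2 = v·v = 12.
Deficit = 12 − 11/3 = 25/3 ≥ 0, confirming Bessel's inequality. (The deficit equals ||v − Σ <v,e_j> e_j||^2, the squared distance from v to span{e_j}.)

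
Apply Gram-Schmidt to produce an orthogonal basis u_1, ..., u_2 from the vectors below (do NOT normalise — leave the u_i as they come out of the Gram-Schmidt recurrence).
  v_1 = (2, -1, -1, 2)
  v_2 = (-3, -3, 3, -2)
Orthogonal basis:
  u_1 = (2, -1, -1, 2)
  u_2 = (-1, -4, 2, 0)

Apply the Gram-Schmidt recurrence
  u_1 = v_1
  u_i = v_i − Σ_{j<i} ((v_i · u_j) / (u_j · u_j)) · u_j.

Step by step this gives:
  u_1 = (2, -1, -1, 2)
  u_2 = (-1, -4, 2, 0)

Orthogonality check:
  u_2 · u_1 = 0 (should be 0)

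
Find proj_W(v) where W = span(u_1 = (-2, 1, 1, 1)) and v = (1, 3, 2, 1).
proj_W(v) = (-8/7, 4/7, 4/7, 4/7)

Set up U = [u_1 | ... | u_1] ∈ R^(4×1). The projector onto W = col(U) is P = U (U^T U)^(-1) U^T.
Compute U^T U =
  [7],
and U^T v = (4).
Solve U^T U · c = U^T v for the coefficients: c = (4/7). The projection is proj_W(v) = U c.
Check: (v - proj_W(v)) · u_1 = 0  (should be 0).
Result: proj_W(v) = (-8/7, 4/7, 4/7, 4/7).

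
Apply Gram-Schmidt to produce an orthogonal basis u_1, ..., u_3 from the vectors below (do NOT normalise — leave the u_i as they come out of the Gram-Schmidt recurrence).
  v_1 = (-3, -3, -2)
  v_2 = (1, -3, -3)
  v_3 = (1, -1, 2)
Orthogonal basis:
  u_1 = (-3, -3, -2)
  u_2 = (29/11, -15/11, -21/11)
  u_3 = (57/137, -209/137, 228/137)

Apply the Gram-Schmidt recurrence
  u_1 = v_1
  u_i = v_i − Σ_{j<i} ((v_i · u_j) / (u_j · u_j)) · u_j.

Step by step this gives:
  u_1 = (-3, -3, -2)
  u_2 = (29/11, -15/11, -21/11)
  u_3 = (57/137, -209/137, 228/137)

Orthogonality check:
  u_2 · u_1 = 0 (should be 0)
  u_3 · u_1 = 0 (should be 0)
  u_3 · u_2 = 0 (should be 0)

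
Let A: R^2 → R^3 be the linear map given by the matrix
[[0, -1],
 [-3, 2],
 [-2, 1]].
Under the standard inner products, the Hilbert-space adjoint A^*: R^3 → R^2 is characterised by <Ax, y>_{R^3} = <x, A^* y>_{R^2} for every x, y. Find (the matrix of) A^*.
A^* = A^T =
[[0, -3, -2],
 [-1, 2, 1]]

For real matrices with standard dot products, the defining identity <Ax, y> = <x, A^* y> gives (Ax)^T y = x^T (A^*) y, i.e. x^T A^T y = x^T (A^*) y. Since this holds for all x, y, we must have A^* = A^T. Therefore
A^* =
[[0, -3, -2],
 [-1, 2, 1]].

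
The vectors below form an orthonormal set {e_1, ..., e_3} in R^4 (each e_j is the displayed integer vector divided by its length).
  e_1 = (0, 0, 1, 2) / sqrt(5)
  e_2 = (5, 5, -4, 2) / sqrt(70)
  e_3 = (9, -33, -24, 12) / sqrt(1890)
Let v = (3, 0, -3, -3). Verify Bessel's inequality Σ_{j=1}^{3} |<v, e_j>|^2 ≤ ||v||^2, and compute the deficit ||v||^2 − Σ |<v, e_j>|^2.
Σ |<v, e_j>|^2 = 123/5; ||v||^2 = 27; deficit = 12/5

Write each e_j = u_j / sqrt(<u_j, u_j>) where u_j is the displayed integer vector. Then <v, e_j> = <v, u_j> / sqrt(<u_j, u_j>), so |<v, e_j>|^2 = <v, u_j>^2 / <u_j, u_j>.
Coefficients: <v, e_1> = -9/sqrt(5), <v, e_2> = 21/sqrt(70), <v, e_3> = 63/sqrt(1890).
Square and sum: Σ |<v, e_j>|^2 = 123/5.
Compute ||v||^2 = v·v = 27.
Deficit = 27 − 123/5 = 12/5 ≥ 0, confirming Bessel's inequality. (The deficit equals ||v − Σ <v,e_j> e_j||^2, the squared distance from v to span{e_j}.)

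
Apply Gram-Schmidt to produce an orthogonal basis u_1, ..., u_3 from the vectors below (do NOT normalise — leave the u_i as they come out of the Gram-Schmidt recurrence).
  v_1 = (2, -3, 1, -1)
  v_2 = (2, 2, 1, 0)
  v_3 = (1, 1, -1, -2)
Orthogonal basis:
  u_1 = (2, -3, 1, -1)
  u_2 = (32/15, 9/5, 16/15, -1/15)
  u_3 = (19/67, 53/134, -91/67, -265/134)

Apply the Gram-Schmidt recurrence
  u_1 = v_1
  u_i = v_i − Σ_{j<i} ((v_i · u_j) / (u_j · u_j)) · u_j.

Step by step this gives:
  u_1 = (2, -3, 1, -1)
  u_2 = (32/15, 9/5, 16/15, -1/15)
  u_3 = (19/67, 53/134, -91/67, -265/134)

Orthogonality check:
  u_2 · u_1 = 0 (should be 0)
  u_3 · u_1 = 0 (should be 0)
  u_3 · u_2 = 0 (should be 0)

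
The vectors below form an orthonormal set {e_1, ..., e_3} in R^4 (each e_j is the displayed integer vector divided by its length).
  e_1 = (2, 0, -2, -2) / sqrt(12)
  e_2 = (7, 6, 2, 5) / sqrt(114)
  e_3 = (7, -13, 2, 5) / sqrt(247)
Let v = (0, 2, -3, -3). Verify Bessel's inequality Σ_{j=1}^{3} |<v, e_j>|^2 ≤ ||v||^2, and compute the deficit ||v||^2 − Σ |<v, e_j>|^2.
Σ |<v, e_j>|^2 = 563/26; ||v||^2 = 22; deficit = 9/26

Write each e_j = u_j / sqrt(<u_j, u_j>) where u_j is the displayed integer vector. Then <v, e_j> = <v, u_j> / sqrt(<u_j, u_j>), so |<v, e_j>|^2 = <v, u_j>^2 / <u_j, u_j>.
Coefficients: <v, e_1> = 12/sqrt(12), <v, e_2> = -9/sqrt(114), <v, e_3> = -47/sqrt(247).
Square and sum: Σ |<v, e_j>|^2 = 563/26.
Compute ||v||^2 = v·v = 22.
Deficit = 22 − 563/26 = 9/26 ≥ 0, confirming Bessel's inequality. (The deficit equals ||v − Σ <v,e_j> e_j||^2, the squared distance from v to span{e_j}.)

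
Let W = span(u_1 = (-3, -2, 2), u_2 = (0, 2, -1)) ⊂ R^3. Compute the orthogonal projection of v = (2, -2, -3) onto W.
proj_W(v) = (138/49, -38/49, -27/49)

Set up U = [u_1 | ... | u_2] ∈ R^(3×2). The projector onto W = col(U) is P = U (U^T U)^(-1) U^T.
Compute U^T U =
  [17, -6]
  [-6, 5],
and U^T v = (-8, -1).
Solve U^T U · c = U^T v for the coefficients: c = (-46/49, -65/49). The projection is proj_W(v) = U c.
Check: (v - proj_W(v)) · u_1 = 0  (should be 0).
Check: (v - proj_W(v)) · u_2 = 0  (should be 0).
Result: proj_W(v) = (138/49, -38/49, -27/49).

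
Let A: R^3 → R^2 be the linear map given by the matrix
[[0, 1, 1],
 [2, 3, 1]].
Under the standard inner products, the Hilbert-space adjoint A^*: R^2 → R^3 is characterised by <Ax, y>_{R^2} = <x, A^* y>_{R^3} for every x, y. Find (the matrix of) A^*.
A^* = A^T =
[[0, 2],
 [1, 3],
 [1, 1]]

For real matrices with standard dot products, the defining identity <Ax, y> = <x, A^* y> gives (Ax)^T y = x^T (A^*) y, i.e. x^T A^T y = x^T (A^*) y. Since this holds for all x, y, we must have A^* = A^T. Therefore
A^* =
[[0, 2],
 [1, 3],
 [1, 1]].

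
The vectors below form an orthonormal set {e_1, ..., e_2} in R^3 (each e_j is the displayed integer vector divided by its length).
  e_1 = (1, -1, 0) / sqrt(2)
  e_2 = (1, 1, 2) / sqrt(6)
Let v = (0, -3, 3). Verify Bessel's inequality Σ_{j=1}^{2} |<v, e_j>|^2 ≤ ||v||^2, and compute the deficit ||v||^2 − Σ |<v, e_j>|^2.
Σ |<v, e_j>|^2 = 6; ||v||^2 = 18; deficit = 12

Write each e_j = u_j / sqrt(<u_j, u_j>) where u_j is the displayed integer vector. Then <v, e_j> = <v, u_j> / sqrt(<u_j, u_j>), so |<v, e_j>|^2 = <v, u_j>^2 / <u_j, u_j>.
Coefficients: <v, e_1> = 3/sqrt(2), <v, e_2> = 3/sqrt(6).
Square and sum: Σ |<v, e_j>|^2 = 6.
Compute ||v||^2 = v·v = 18.
Deficit = 18 − 6 = 12 ≥ 0, confirming Bessel's inequality. (The deficit equals ||v − Σ <v,e_j> e_j||^2, the squared distance from v to span{e_j}.)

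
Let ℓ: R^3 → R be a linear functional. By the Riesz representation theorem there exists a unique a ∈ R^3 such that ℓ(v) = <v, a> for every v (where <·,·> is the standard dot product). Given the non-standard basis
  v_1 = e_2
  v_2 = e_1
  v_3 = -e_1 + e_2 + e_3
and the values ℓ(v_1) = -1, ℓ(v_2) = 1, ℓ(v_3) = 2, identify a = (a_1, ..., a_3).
a = (1, -1, 4)

Write a = (a_1, ..., a_3) in the standard basis. For each basis vector v_i, ℓ(v_i) = <v_i, a> is a linear equation in the a_j's. Collect the n equations into a matrix system V a = ℓ, where row i of V is v_i (expressed in the standard basis). Since V is invertible (lower-triangular with 1s on the diagonal, up to permutation), solve by back-substitution:
  V =
[[0, 1, 0],
 [1, 0, 0],
 [-1, 1, 1]]
  V a = (-1, 1, 2)
Solving gives a = (1, -1, 4).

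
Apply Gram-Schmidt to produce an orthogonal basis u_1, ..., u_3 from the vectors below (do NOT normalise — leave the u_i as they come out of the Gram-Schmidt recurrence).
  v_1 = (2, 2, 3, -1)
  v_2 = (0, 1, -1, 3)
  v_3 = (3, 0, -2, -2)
Orthogonal basis:
  u_1 = (2, 2, 3, -1)
  u_2 = (4/9, 13/9, -1/3, 25/9)
  u_3 = (267/91, 2/7, -223/91, -83/91)

Apply the Gram-Schmidt recurrence
  u_1 = v_1
  u_i = v_i − Σ_{j<i} ((v_i · u_j) / (u_j · u_j)) · u_j.

Step by step this gives:
  u_1 = (2, 2, 3, -1)
  u_2 = (4/9, 13/9, -1/3, 25/9)
  u_3 = (267/91, 2/7, -223/91, -83/91)

Orthogonality check:
  u_2 · u_1 = 0 (should be 0)
  u_3 · u_1 = 0 (should be 0)
  u_3 · u_2 = 0 (should be 0)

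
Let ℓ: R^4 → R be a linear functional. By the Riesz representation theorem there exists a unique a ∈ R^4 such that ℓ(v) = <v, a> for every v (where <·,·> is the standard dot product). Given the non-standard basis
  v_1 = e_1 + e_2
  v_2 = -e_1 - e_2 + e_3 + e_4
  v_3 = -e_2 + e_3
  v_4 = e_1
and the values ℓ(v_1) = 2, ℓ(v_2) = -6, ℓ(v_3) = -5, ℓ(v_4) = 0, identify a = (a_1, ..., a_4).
a = (0, 2, -3, -1)

Write a = (a_1, ..., a_4) in the standard basis. For each basis vector v_i, ℓ(v_i) = <v_i, a> is a linear equation in the a_j's. Collect the n equations into a matrix system V a = ℓ, where row i of V is v_i (expressed in the standard basis). Since V is invertible (lower-triangular with 1s on the diagonal, up to permutation), solve by back-substitution:
  V =
[[1, 1, 0, 0],
 [-1, -1, 1, 1],
 [0, -1, 1, 0],
 [1, 0, 0, 0]]
  V a = (2, -6, -5, 0)
Solving gives a = (0, 2, -3, -1).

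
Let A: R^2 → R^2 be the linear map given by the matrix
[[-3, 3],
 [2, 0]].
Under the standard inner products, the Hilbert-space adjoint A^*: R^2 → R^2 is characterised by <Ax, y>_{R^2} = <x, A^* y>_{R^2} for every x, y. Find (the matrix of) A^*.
A^* = A^T =
[[-3, 2],
 [3, 0]]

For real matrices with standard dot products, the defining identity <Ax, y> = <x, A^* y> gives (Ax)^T y = x^T (A^*) y, i.e. x^T A^T y = x^T (A^*) y. Since this holds for all x, y, we must have A^* = A^T. Therefore
A^* =
[[-3, 2],
 [3, 0]].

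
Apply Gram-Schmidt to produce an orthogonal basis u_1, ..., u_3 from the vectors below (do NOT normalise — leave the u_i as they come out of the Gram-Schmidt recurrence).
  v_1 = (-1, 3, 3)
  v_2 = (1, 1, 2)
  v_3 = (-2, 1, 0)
Orthogonal basis:
  u_1 = (-1, 3, 3)
  u_2 = (27/19, -5/19, 14/19)
  u_3 = (-3/50, -1/10, 2/25)

Apply the Gram-Schmidt recurrence
  u_1 = v_1
  u_i = v_i − Σ_{j<i} ((v_i · u_j) / (u_j · u_j)) · u_j.

Step by step this gives:
  u_1 = (-1, 3, 3)
  u_2 = (27/19, -5/19, 14/19)
  u_3 = (-3/50, -1/10, 2/25)

Orthogonality check:
  u_2 · u_1 = 0 (should be 0)
  u_3 · u_1 = 0 (should be 0)
  u_3 · u_2 = 0 (should be 0)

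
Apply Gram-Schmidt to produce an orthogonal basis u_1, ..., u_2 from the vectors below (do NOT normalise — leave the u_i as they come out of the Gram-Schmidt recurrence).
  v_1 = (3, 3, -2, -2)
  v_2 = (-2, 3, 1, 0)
Orthogonal basis:
  u_1 = (3, 3, -2, -2)
  u_2 = (-55/26, 75/26, 14/13, 1/13)

Apply the Gram-Schmidt recurrence
  u_1 = v_1
  u_i = v_i − Σ_{j<i} ((v_i · u_j) / (u_j · u_j)) · u_j.

Step by step this gives:
  u_1 = (3, 3, -2, -2)
  u_2 = (-55/26, 75/26, 14/13, 1/13)

Orthogonality check:
  u_2 · u_1 = 0 (should be 0)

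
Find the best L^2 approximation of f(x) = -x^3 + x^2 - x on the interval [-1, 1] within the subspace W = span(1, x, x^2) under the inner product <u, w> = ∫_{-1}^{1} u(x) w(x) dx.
g(x) = x^2 - 8*x/5

The best approximation g ∈ W is the orthogonal projection of f onto W. Writing g = a_0 + a_1 x + a_2 x^2, the coefficients solve the normal equations G · a = b where
  G_{ij} = <φ_i, φ_j> and b_i = <f, φ_i>, with φ_0 = 1, φ_1 = x, φ_2 = x^2.
G =
  [2, 0, 2/3]
  [0, 2/3, 0]
  [2/3, 0, 2/5],
b = (2/3, -16/15, 2/5).
Solving gives a_0 = 0, a_1 = -8/5, a_2 = 1, so
  g(x) = x^2 - 8*x/5.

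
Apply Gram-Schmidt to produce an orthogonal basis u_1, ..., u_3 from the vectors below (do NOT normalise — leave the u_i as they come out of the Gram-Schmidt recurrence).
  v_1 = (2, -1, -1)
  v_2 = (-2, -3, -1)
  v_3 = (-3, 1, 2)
Orthogonal basis:
  u_1 = (2, -1, -1)
  u_2 = (-2, -3, -1)
  u_3 = (1/7, -2/7, 4/7)

Apply the Gram-Schmidt recurrence
  u_1 = v_1
  u_i = v_i − Σ_{j<i} ((v_i · u_j) / (u_j · u_j)) · u_j.

Step by step this gives:
  u_1 = (2, -1, -1)
  u_2 = (-2, -3, -1)
  u_3 = (1/7, -2/7, 4/7)

Orthogonality check:
  u_2 · u_1 = 0 (should be 0)
  u_3 · u_1 = 0 (should be 0)
  u_3 · u_2 = 0 (should be 0)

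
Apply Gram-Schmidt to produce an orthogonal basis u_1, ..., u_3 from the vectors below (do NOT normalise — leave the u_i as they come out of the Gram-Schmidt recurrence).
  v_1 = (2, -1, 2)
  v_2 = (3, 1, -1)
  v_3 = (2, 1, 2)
Orthogonal basis:
  u_1 = (2, -1, 2)
  u_2 = (7/3, 4/3, -5/3)
  u_3 = (-8/45, 64/45, 8/9)

Apply the Gram-Schmidt recurrence
  u_1 = v_1
  u_i = v_i − Σ_{j<i} ((v_i · u_j) / (u_j · u_j)) · u_j.

Step by step this gives:
  u_1 = (2, -1, 2)
  u_2 = (7/3, 4/3, -5/3)
  u_3 = (-8/45, 64/45, 8/9)

Orthogonality check:
  u_2 · u_1 = 0 (should be 0)
  u_3 · u_1 = 0 (should be 0)
  u_3 · u_2 = 0 (should be 0)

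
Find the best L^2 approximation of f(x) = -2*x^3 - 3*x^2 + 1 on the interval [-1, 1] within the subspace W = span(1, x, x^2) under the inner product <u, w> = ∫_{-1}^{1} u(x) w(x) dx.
g(x) = -3*x^2 - 6*x/5 + 1

The best approximation g ∈ W is the orthogonal projection of f onto W. Writing g = a_0 + a_1 x + a_2 x^2, the coefficients solve the normal equations G · a = b where
  G_{ij} = <φ_i, φ_j> and b_i = <f, φ_i>, with φ_0 = 1, φ_1 = x, φ_2 = x^2.
G =
  [2, 0, 2/3]
  [0, 2/3, 0]
  [2/3, 0, 2/5],
b = (0, -4/5, -8/15).
Solving gives a_0 = 1, a_1 = -6/5, a_2 = -3, so
  g(x) = -3*x^2 - 6*x/5 + 1.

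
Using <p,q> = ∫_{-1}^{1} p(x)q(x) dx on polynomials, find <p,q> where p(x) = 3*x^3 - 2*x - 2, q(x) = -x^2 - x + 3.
<p,q> = -158/15

Expand the product: p(x)·q(x) = -3*x^5 - 3*x^4 + 11*x^3 + 4*x^2 - 4*x - 6.
∫_{-1}^{1} of each monomial x^k gives [2/(k+1) if k even, 0 if k odd]. Integrating term-by-term (or equivalently evaluating the antiderivative F(x) = -x^6/2 - 3*x^5/5 + 11*x^4/4 + 4*x^3/3 - 2*x^2 - 6*x at the endpoints):
  F(1) − F(−1) = -301/60 − (331/60) = -158/15.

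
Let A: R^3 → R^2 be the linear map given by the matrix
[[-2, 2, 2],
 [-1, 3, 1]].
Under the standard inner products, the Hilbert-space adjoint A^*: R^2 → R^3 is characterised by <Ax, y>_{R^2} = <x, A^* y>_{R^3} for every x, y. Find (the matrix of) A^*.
A^* = A^T =
[[-2, -1],
 [2, 3],
 [2, 1]]

For real matrices with standard dot products, the defining identity <Ax, y> = <x, A^* y> gives (Ax)^T y = x^T (A^*) y, i.e. x^T A^T y = x^T (A^*) y. Since this holds for all x, y, we must have A^* = A^T. Therefore
A^* =
[[-2, -1],
 [2, 3],
 [2, 1]].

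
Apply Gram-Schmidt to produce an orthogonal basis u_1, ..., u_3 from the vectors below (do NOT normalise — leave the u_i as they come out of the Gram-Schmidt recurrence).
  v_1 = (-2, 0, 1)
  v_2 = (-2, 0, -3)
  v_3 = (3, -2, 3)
Orthogonal basis:
  u_1 = (-2, 0, 1)
  u_2 = (-8/5, 0, -16/5)
  u_3 = (0, -2, 0)

Apply the Gram-Schmidt recurrence
  u_1 = v_1
  u_i = v_i − Σ_{j<i} ((v_i · u_j) / (u_j · u_j)) · u_j.

Step by step this gives:
  u_1 = (-2, 0, 1)
  u_2 = (-8/5, 0, -16/5)
  u_3 = (0, -2, 0)

Orthogonality check:
  u_2 · u_1 = 0 (should be 0)
  u_3 · u_1 = 0 (should be 0)
  u_3 · u_2 = 0 (should be 0)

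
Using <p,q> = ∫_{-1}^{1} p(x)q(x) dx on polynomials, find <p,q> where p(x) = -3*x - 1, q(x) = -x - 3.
<p,q> = 8

Expand the product: p(x)·q(x) = 3*x^2 + 10*x + 3.
∫_{-1}^{1} of each monomial x^k gives [2/(k+1) if k even, 0 if k odd]. Integrating term-by-term (or equivalently evaluating the antiderivative F(x) = x^3 + 5*x^2 + 3*x at the endpoints):
  F(1) − F(−1) = 9 − (1) = 8.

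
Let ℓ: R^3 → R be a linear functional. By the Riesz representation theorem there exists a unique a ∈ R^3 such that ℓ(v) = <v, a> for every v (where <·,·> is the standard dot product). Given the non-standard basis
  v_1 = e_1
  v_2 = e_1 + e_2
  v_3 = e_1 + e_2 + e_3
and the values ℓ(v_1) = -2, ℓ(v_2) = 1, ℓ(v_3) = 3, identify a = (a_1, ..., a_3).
a = (-2, 3, 2)

Write a = (a_1, ..., a_3) in the standard basis. For each basis vector v_i, ℓ(v_i) = <v_i, a> is a linear equation in the a_j's. Collect the n equations into a matrix system V a = ℓ, where row i of V is v_i (expressed in the standard basis). Since V is invertible (lower-triangular with 1s on the diagonal, up to permutation), solve by back-substitution:
  V =
[[1, 0, 0],
 [1, 1, 0],
 [1, 1, 1]]
  V a = (-2, 1, 3)
Solving gives a = (-2, 3, 2).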